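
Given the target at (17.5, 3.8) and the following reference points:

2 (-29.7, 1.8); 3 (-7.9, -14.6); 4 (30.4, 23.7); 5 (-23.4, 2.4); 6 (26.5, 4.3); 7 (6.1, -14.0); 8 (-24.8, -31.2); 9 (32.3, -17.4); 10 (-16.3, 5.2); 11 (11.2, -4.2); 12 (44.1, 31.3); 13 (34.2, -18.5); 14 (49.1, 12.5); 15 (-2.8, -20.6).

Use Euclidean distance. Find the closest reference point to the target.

6

Distances from (17.5, 3.8):
2: 47.2
3: 31.4
4: 23.7
5: 40.9
6: 9.0
7: 21.1
8: 54.9
9: 25.9
10: 33.8
11: 10.2
12: 38.3
13: 27.9
14: 32.8
15: 31.7
Minimum: 6 at 9.0.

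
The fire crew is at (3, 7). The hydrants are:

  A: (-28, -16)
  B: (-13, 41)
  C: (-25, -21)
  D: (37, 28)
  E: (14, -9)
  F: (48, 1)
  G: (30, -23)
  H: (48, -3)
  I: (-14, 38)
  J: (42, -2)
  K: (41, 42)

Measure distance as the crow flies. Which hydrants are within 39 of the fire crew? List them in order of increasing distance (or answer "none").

Distances from (3, 7):
A: 38.60
B: 37.58
C: 39.60
D: 39.96
E: 19.42
F: 45.40
G: 40.36
H: 46.10
I: 35.36
J: 40.02
K: 51.66
Threshold 39: E (19.42), I (35.36), B (37.58), A (38.60) are within range.

E, I, B, A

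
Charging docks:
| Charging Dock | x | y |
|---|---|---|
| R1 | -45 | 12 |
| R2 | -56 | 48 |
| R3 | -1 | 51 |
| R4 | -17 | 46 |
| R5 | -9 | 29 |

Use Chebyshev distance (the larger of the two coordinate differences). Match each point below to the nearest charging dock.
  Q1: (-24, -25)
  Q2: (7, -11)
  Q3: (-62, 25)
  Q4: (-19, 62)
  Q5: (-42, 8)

Q1 at (-24, -25):
  R1: max(|-21|, |37|) = 37
  R2: max(|-32|, |73|) = 73
  R3: max(|23|, |76|) = 76
  R4: max(|7|, |71|) = 71
  R5: max(|15|, |54|) = 54
  → nearest: R1 (37)
Q2 at (7, -11):
  R1: max(|-52|, |23|) = 52
  R2: max(|-63|, |59|) = 63
  R3: max(|-8|, |62|) = 62
  R4: max(|-24|, |57|) = 57
  R5: max(|-16|, |40|) = 40
  → nearest: R5 (40)
Q3 at (-62, 25):
  R1: max(|17|, |-13|) = 17
  R2: max(|6|, |23|) = 23
  R3: max(|61|, |26|) = 61
  R4: max(|45|, |21|) = 45
  R5: max(|53|, |4|) = 53
  → nearest: R1 (17)
Q4 at (-19, 62):
  R1: max(|-26|, |-50|) = 50
  R2: max(|-37|, |-14|) = 37
  R3: max(|18|, |-11|) = 18
  R4: max(|2|, |-16|) = 16
  R5: max(|10|, |-33|) = 33
  → nearest: R4 (16)
Q5 at (-42, 8):
  R1: max(|-3|, |4|) = 4
  R2: max(|-14|, |40|) = 40
  R3: max(|41|, |43|) = 43
  R4: max(|25|, |38|) = 38
  R5: max(|33|, |21|) = 33
  → nearest: R1 (4)

Q1→R1; Q2→R5; Q3→R1; Q4→R4; Q5→R1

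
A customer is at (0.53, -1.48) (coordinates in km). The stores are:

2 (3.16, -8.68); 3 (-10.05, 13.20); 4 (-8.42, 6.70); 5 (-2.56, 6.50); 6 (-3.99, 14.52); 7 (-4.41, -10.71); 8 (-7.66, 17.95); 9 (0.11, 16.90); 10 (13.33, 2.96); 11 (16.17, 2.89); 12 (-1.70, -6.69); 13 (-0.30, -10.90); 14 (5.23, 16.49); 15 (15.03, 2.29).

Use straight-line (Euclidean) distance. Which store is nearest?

12

Distances from (0.53, -1.48):
2: √((2.63)² + (-7.20)²) = √(6.9169 + 51.8400) = 7.67 km
3: √((-10.58)² + (14.68)²) = √(111.9364 + 215.5024) = 18.10 km
4: √((-8.95)² + (8.18)²) = √(80.1025 + 66.9124) = 12.12 km
5: √((-3.09)² + (7.98)²) = √(9.5481 + 63.6804) = 8.56 km
6: √((-4.52)² + (16.00)²) = √(20.4304 + 256.0000) = 16.63 km
7: √((-4.94)² + (-9.23)²) = √(24.4036 + 85.1929) = 10.47 km
8: √((-8.19)² + (19.43)²) = √(67.0761 + 377.5249) = 21.09 km
9: √((-0.42)² + (18.38)²) = √(0.1764 + 337.8244) = 18.38 km
10: √((12.80)² + (4.44)²) = √(163.8400 + 19.7136) = 13.55 km
11: √((15.64)² + (4.37)²) = √(244.6096 + 19.0969) = 16.24 km
12: √((-2.23)² + (-5.21)²) = √(4.9729 + 27.1441) = 5.67 km
13: √((-0.83)² + (-9.42)²) = √(0.6889 + 88.7364) = 9.46 km
14: √((4.70)² + (17.97)²) = √(22.0900 + 322.9209) = 18.57 km
15: √((14.50)² + (3.77)²) = √(210.2500 + 14.2129) = 14.98 km
Minimum: 12 at 5.67 km.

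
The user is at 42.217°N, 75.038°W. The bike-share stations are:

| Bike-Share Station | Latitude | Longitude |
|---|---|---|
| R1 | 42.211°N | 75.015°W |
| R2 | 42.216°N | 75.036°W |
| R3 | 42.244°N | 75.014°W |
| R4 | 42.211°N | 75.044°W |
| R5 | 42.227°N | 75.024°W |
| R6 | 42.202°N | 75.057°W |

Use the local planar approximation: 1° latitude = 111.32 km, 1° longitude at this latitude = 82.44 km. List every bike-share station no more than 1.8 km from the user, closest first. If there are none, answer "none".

R2, R4, R5

Distances from 42.217°N, 75.038°W:
R1: 2.010 km
R2: 0.199 km
R3: 3.598 km
R4: 0.831 km
R5: 1.604 km
R6: 2.289 km
Threshold 1.8 km: R2 (0.199 km), R4 (0.831 km), R5 (1.604 km) are within range.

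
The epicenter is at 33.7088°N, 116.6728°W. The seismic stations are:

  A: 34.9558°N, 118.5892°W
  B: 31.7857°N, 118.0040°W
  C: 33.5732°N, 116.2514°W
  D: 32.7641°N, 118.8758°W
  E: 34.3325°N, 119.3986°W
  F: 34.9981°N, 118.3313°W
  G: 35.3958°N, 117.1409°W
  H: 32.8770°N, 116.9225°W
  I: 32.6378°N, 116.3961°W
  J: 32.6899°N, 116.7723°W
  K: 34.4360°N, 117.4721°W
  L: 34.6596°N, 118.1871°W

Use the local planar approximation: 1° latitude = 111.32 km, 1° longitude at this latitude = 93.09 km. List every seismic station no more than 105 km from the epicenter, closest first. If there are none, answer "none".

Distances from 33.7088°N, 116.6728°W:
A: √((1.2470·111.32)² + (-1.9164·93.09)²) = √(19269.892961 + 31825.730802) = 226.0434 km
B: √((-1.9231·111.32)² + (-1.3312·93.09)²) = √(45830.028895 + 15356.515361) = 247.3591 km
C: √((-0.1356·111.32)² + (0.4214·93.09)²) = √(227.858783 + 1538.845869) = 42.0322 km
D: √((-0.9447·111.32)² + (-2.2030·93.09)²) = √(11059.467737 + 42056.686671) = 230.4694 km
E: √((0.6237·111.32)² + (-2.7258·93.09)²) = √(4820.564336 + 64386.383943) = 263.0721 km
F: √((1.2893·111.32)² + (-1.6585·93.09)²) = √(20599.390031 + 23836.199537) = 210.7975 km
G: √((1.6870·111.32)² + (-0.4681·93.09)²) = √(35267.653114 + 1898.818013) = 192.7861 km
H: √((-0.8318·111.32)² + (-0.2497·93.09)²) = √(8574.014771 + 540.310174) = 95.4690 km
I: √((-1.0710·111.32)² + (0.2767·93.09)²) = √(14214.295411 + 663.474719) = 121.9745 km
J: √((-1.0189·111.32)² + (-0.0995·93.09)²) = √(12864.991980 + 85.793073) = 113.8015 km
K: √((0.7272·111.32)² + (-0.7993·93.09)²) = √(6553.210761 + 5536.377392) = 109.9527 km
L: √((0.9508·111.32)² + (-1.5143·93.09)²) = √(11202.752503 + 19871.465877) = 176.2788 km
Threshold 105 km: C (42.0322 km), H (95.4690 km) are within range.

C, H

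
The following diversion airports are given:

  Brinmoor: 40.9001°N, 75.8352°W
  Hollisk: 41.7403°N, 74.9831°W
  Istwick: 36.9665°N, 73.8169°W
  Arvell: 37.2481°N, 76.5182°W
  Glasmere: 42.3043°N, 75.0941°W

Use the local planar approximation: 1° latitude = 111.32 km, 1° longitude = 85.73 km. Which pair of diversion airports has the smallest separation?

Hollisk and Glasmere

Pairwise distances:
Brinmoor–Hollisk: 118.6779 km
Brinmoor–Istwick: 470.8346 km
Brinmoor–Arvell: 410.7357 km
Brinmoor–Glasmere: 168.7341 km
Hollisk–Istwick: 540.7423 km
Hollisk–Arvell: 517.0990 km
Hollisk–Glasmere: 63.5015 km
Istwick–Arvell: 233.6945 km
Istwick–Glasmere: 604.2080 km
Arvell–Glasmere: 575.9450 km
Closest pair: Hollisk–Glasmere at 63.5015 km.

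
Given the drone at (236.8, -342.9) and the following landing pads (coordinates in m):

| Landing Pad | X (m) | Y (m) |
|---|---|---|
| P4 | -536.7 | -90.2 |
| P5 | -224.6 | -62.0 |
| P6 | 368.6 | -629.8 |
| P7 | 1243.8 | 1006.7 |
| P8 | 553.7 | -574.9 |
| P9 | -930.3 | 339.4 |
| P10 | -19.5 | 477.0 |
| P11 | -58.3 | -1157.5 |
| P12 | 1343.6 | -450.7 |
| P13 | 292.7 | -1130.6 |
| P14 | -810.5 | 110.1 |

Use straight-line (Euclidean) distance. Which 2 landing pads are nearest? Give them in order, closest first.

P6, P8

Distances from (236.8, -342.9):
P4: √((-773.5)² + (252.7)²) = √(598302.250 + 63857.290) = 813.7 m
P5: √((-461.4)² + (280.9)²) = √(212889.960 + 78904.810) = 540.2 m
P6: √((131.8)² + (-286.9)²) = √(17371.240 + 82311.610) = 315.7 m
P7: √((1007.0)² + (1349.6)²) = √(1014049.000 + 1821420.160) = 1683.9 m
P8: √((316.9)² + (-232.0)²) = √(100425.610 + 53824.000) = 392.7 m
P9: √((-1167.1)² + (682.3)²) = √(1362122.410 + 465533.290) = 1351.9 m
P10: √((-256.3)² + (819.9)²) = √(65689.690 + 672236.010) = 859.0 m
P11: √((-295.1)² + (-814.6)²) = √(87084.010 + 663573.160) = 866.4 m
P12: √((1106.8)² + (-107.8)²) = √(1225006.240 + 11620.840) = 1112.0 m
P13: √((55.9)² + (-787.7)²) = √(3124.810 + 620471.290) = 789.7 m
P14: √((-1047.3)² + (453.0)²) = √(1096837.290 + 205209.000) = 1141.1 m
Sorted: P6 (315.7 m) < P8 (392.7 m) < P5 (540.2 m) < P13 (789.7 m) < …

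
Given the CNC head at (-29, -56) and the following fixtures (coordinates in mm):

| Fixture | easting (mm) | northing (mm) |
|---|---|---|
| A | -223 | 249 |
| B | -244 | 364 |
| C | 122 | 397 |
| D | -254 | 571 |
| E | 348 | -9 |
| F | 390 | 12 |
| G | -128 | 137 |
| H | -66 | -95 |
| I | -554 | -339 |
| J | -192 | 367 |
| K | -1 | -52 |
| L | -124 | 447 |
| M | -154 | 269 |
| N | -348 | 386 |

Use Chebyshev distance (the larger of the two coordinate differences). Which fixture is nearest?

Distances from (-29, -56):
A: max(|-194|, |305|) = 305 mm
B: max(|-215|, |420|) = 420 mm
C: max(|151|, |453|) = 453 mm
D: max(|-225|, |627|) = 627 mm
E: max(|377|, |47|) = 377 mm
F: max(|419|, |68|) = 419 mm
G: max(|-99|, |193|) = 193 mm
H: max(|-37|, |-39|) = 39 mm
I: max(|-525|, |-283|) = 525 mm
J: max(|-163|, |423|) = 423 mm
K: max(|28|, |4|) = 28 mm
L: max(|-95|, |503|) = 503 mm
M: max(|-125|, |325|) = 325 mm
N: max(|-319|, |442|) = 442 mm
Minimum: K at 28 mm.

K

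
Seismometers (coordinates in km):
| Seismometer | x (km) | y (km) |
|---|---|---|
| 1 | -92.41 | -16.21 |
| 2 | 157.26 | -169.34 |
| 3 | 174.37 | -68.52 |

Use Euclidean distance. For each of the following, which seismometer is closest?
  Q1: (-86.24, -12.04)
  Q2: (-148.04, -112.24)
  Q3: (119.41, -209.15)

Q1 at (-86.24, -12.04):
  1: √((-6.17)² + (-4.17)²) = √(38.0689 + 17.3889) = 7.45 km
  2: √((243.50)² + (-157.30)²) = √(59292.2500 + 24743.2900) = 289.89 km
  3: √((260.61)² + (-56.48)²) = √(67917.5721 + 3189.9904) = 266.66 km
  → nearest: 1 (7.45 km)
Q2 at (-148.04, -112.24):
  1: √((55.63)² + (96.03)²) = √(3094.6969 + 9221.7609) = 110.98 km
  2: √((305.30)² + (-57.10)²) = √(93208.0900 + 3260.4100) = 310.59 km
  3: √((322.41)² + (43.72)²) = √(103948.2081 + 1911.4384) = 325.36 km
  → nearest: 1 (110.98 km)
Q3 at (119.41, -209.15):
  1: √((-211.82)² + (192.94)²) = √(44867.7124 + 37225.8436) = 286.52 km
  2: √((37.85)² + (39.81)²) = √(1432.6225 + 1584.8361) = 54.93 km
  3: √((54.96)² + (140.63)²) = √(3020.6016 + 19776.7969) = 150.99 km
  → nearest: 2 (54.93 km)

Q1→1; Q2→1; Q3→2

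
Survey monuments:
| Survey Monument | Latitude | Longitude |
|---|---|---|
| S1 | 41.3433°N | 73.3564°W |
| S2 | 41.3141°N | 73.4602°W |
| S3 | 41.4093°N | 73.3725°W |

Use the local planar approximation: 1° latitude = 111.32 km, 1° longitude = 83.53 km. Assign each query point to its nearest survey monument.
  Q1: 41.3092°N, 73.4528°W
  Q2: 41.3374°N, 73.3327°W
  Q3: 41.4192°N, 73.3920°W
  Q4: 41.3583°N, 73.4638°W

Q1→S2; Q2→S1; Q3→S3; Q4→S2

Q1 at 41.3092°N, 73.4528°W:
  S1: √((0.0341·111.32)² + (0.0964·83.53)²) = √(14.409707 + 64.839406) = 8.9022 km
  S2: √((0.0049·111.32)² + (-0.0074·83.53)²) = √(0.297535 + 0.382075) = 0.8244 km
  S3: √((0.1001·111.32)² + (0.0803·83.53)²) = √(124.169391 + 44.990006) = 13.0061 km
  → nearest: S2 (0.8244 km)
Q2 at 41.3374°N, 73.3327°W:
  S1: √((0.0059·111.32)² + (-0.0237·83.53)²) = √(0.431370 + 3.919058) = 2.0858 km
  S2: √((-0.0233·111.32)² + (-0.1275·83.53)²) = √(6.727570 + 113.424098) = 10.9614 km
  S3: √((0.0719·111.32)² + (-0.0398·83.53)²) = √(64.062543 + 11.052260) = 8.6669 km
  → nearest: S1 (2.0858 km)
Q3 at 41.4192°N, 73.3920°W:
  S1: √((-0.0759·111.32)² + (0.0356·83.53)²) = √(71.388778 + 8.842701) = 8.9572 km
  S2: √((-0.1051·111.32)² + (-0.0682·83.53)²) = √(136.883729 + 32.452915) = 13.0129 km
  S3: √((-0.0099·111.32)² + (0.0195·83.53)²) = √(1.214554 + 2.653103) = 1.9666 km
  → nearest: S3 (1.9666 km)
Q4 at 41.3583°N, 73.4638°W:
  S1: √((-0.0150·111.32)² + (0.1074·83.53)²) = √(2.788232 + 80.481030) = 9.1252 km
  S2: √((-0.0442·111.32)² + (0.0036·83.53)²) = √(24.209785 + 0.090425) = 4.9295 km
  S3: √((0.0510·111.32)² + (0.0913·83.53)²) = √(32.231962 + 58.160284) = 9.5075 km
  → nearest: S2 (4.9295 km)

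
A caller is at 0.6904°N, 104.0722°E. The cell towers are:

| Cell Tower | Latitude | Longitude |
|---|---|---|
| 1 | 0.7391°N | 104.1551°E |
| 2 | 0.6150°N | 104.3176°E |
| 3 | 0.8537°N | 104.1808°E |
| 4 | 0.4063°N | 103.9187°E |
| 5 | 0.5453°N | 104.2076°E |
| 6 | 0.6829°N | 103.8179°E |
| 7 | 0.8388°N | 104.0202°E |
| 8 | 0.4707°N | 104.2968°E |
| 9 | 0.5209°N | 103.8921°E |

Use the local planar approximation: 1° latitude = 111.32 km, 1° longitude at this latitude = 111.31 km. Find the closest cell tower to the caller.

1

Distances from 0.6904°N, 104.0722°E:
1: √((0.0487·111.32)² + (0.0829·111.31)²) = √(29.390320 + 85.148583) = 10.7023 km
2: √((-0.0754·111.32)² + (0.2454·111.31)²) = √(70.451312 + 746.135120) = 28.5760 km
3: √((0.1633·111.32)² + (0.1086·111.31)²) = √(330.459898 + 146.126175) = 21.8309 km
4: √((-0.2841·111.32)² + (-0.1535·111.31)²) = √(1000.204635 + 291.934301) = 35.9463 km
5: √((-0.1451·111.32)² + (0.1354·111.31)²) = √(260.904290 + 227.146314) = 22.0919 km
6: √((-0.0075·111.32)² + (-0.2543·111.31)²) = √(0.697058 + 801.237165) = 28.3184 km
7: √((0.1484·111.32)² + (-0.0520·111.31)²) = √(272.906700 + 33.502333) = 17.5045 km
8: √((-0.2197·111.32)² + (0.2246·111.31)²) = √(598.145045 + 625.011300) = 34.9737 km
9: √((-0.1695·111.32)² + (-0.1801·111.31)²) = √(356.029349 + 401.879443) = 27.5301 km
Minimum: 1 at 10.7023 km.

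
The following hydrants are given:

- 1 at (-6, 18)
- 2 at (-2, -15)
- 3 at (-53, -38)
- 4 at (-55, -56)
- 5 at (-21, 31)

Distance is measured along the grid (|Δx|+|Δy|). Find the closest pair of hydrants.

3 and 4

Pairwise distances:
1–2: |4| + |-33| = 4 + 33 = 37
1–3: |-47| + |-56| = 47 + 56 = 103
1–4: |-49| + |-74| = 49 + 74 = 123
1–5: |-15| + |13| = 15 + 13 = 28
2–3: |-51| + |-23| = 51 + 23 = 74
2–4: |-53| + |-41| = 53 + 41 = 94
2–5: |-19| + |46| = 19 + 46 = 65
3–4: |-2| + |-18| = 2 + 18 = 20
3–5: |32| + |69| = 32 + 69 = 101
4–5: |34| + |87| = 34 + 87 = 121
Closest pair: 3–4 at 20.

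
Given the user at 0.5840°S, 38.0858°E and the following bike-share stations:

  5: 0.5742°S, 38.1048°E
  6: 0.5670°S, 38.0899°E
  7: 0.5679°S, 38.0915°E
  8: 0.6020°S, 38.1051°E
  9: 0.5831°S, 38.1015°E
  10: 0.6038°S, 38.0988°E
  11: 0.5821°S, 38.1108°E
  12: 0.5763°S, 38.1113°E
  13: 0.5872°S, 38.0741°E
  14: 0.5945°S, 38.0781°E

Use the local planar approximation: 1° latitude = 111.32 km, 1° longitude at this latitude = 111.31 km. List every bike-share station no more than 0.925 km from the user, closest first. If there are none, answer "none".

Distances from 0.5840°S, 38.0858°E:
5: √((0.0098·111.32)² + (0.0190·111.31)²) = √(1.190141 + 4.472760) = 2.3797 km
6: √((0.0170·111.32)² + (0.0041·111.31)²) = √(3.581329 + 0.208274) = 1.9467 km
7: √((0.0161·111.32)² + (0.0057·111.31)²) = √(3.212167 + 0.402548) = 1.9012 km
8: √((-0.0180·111.32)² + (0.0193·111.31)²) = √(4.015054 + 4.615120) = 2.9377 km
9: √((0.0009·111.32)² + (0.0157·111.31)²) = √(0.010038 + 3.053990) = 1.7504 km
10: √((-0.0198·111.32)² + (0.0130·111.31)²) = √(4.858216 + 2.093896) = 2.6367 km
11: √((0.0019·111.32)² + (0.0250·111.31)²) = √(0.044736 + 7.743698) = 2.7908 km
12: √((0.0077·111.32)² + (0.0255·111.31)²) = √(0.734730 + 8.056543) = 2.9650 km
13: √((-0.0032·111.32)² + (-0.0117·111.31)²) = √(0.126896 + 1.696056) = 1.3502 km
14: √((-0.0105·111.32)² + (-0.0077·111.31)²) = √(1.366234 + 0.734598) = 1.4494 km
Threshold 0.925 km: none within range.

none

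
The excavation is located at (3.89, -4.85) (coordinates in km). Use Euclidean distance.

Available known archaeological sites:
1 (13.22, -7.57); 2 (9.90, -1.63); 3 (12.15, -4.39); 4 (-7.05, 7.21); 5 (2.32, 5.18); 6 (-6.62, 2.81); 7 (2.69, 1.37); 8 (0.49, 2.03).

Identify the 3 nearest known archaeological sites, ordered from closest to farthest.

7, 2, 8

Distances from (3.89, -4.85):
1: 9.72 km
2: 6.82 km
3: 8.27 km
4: 16.28 km
5: 10.15 km
6: 13.01 km
7: 6.33 km
8: 7.67 km
Sorted: 7 (6.33 km) < 2 (6.82 km) < 8 (7.67 km) < 3 (8.27 km) < 1 (9.72 km) < …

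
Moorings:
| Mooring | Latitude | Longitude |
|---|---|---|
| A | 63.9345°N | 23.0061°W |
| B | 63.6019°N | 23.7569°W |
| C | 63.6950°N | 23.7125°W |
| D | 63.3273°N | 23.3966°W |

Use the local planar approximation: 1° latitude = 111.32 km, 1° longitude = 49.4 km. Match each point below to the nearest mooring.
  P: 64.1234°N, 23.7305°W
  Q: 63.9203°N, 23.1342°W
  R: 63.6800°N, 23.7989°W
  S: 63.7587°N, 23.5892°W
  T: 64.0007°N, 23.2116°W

P→A; Q→A; R→C; S→C; T→A

P at 64.1234°N, 23.7305°W:
  A: √((-0.1889·111.32)² + (0.7244·49.4)²) = √(442.191420 + 1280.591990) = 41.5064 km
  B: √((-0.5215·111.32)² + (-0.0264·49.4)²) = √(3370.194929 + 1.700833) = 58.0680 km
  C: √((-0.4284·111.32)² + (0.0180·49.4)²) = √(2274.287266 + 0.790677) = 47.6978 km
  D: √((-0.7961·111.32)² + (0.3339·49.4)²) = √(7853.832652 + 272.073809) = 90.1438 km
  → nearest: A (41.5064 km)
Q at 63.9203°N, 23.1342°W:
  A: √((0.0142·111.32)² + (0.1281·49.4)²) = √(2.498752 + 40.045356) = 6.5226 km
  B: √((-0.3184·111.32)² + (-0.6227·49.4)²) = √(1256.297552 + 946.262500) = 46.9314 km
  C: √((-0.2253·111.32)² + (-0.5783·49.4)²) = √(629.026264 + 816.131767) = 38.0152 km
  D: √((-0.5930·111.32)² + (-0.2624·49.4)²) = √(4357.684483 + 168.027962) = 67.2734 km
  → nearest: A (6.5226 km)
R at 63.6800°N, 23.7989°W:
  A: √((0.2545·111.32)² + (0.7928·49.4)²) = √(802.642161 + 1533.843961) = 48.3372 km
  B: √((-0.0781·111.32)² + (0.0420·49.4)²) = √(75.587236 + 4.304795) = 8.9382 km
  C: √((0.0150·111.32)² + (0.0864·49.4)²) = √(2.788232 + 18.217190) = 4.5832 km
  D: √((-0.3527·111.32)² + (0.4023·49.4)²) = √(1541.548932 + 394.960772) = 44.0058 km
  → nearest: C (4.5832 km)
S at 63.7587°N, 23.5892°W:
  A: √((0.1758·111.32)² + (0.5831·49.4)²) = √(382.987092 + 829.736090) = 34.8242 km
  B: √((-0.1568·111.32)² + (-0.1677·49.4)²) = √(304.676187 + 68.630952) = 19.3212 km
  C: √((-0.0637·111.32)² + (-0.1233·49.4)²) = √(50.283472 + 37.100525) = 9.3479 km
  D: √((-0.4314·111.32)² + (0.1926·49.4)²) = √(2306.251558 + 90.524569) = 48.9569 km
  → nearest: C (9.3479 km)
T at 64.0007°N, 23.2116°W:
  A: √((-0.0662·111.32)² + (0.2055·49.4)²) = √(54.307821 + 103.057013) = 12.5445 km
  B: √((-0.3988·111.32)² + (-0.5453·49.4)²) = √(1970.864172 + 725.646146) = 51.9279 km
  C: √((-0.3057·111.32)² + (-0.5009·49.4)²) = √(1158.076564 + 612.288301) = 42.0757 km
  D: √((-0.6734·111.32)² + (-0.1850·49.4)²) = √(5619.434577 + 83.521321) = 75.5179 km
  → nearest: A (12.5445 km)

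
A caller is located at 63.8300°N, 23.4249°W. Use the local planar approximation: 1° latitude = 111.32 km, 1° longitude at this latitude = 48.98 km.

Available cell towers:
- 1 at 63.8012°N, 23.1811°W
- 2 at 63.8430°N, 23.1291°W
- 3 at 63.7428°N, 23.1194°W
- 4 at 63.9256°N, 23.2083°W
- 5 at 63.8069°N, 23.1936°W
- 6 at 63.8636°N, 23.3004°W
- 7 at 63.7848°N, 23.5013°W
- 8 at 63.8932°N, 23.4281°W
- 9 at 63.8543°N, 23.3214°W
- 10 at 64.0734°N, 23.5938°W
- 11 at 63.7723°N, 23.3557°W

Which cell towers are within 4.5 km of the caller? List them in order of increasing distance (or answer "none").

Distances from 63.8300°N, 23.4249°W:
1: √((-0.0288·111.32)² + (0.2438·48.98)²) = √(10.278539 + 142.595219) = 12.3642 km
2: √((0.0130·111.32)² + (0.2958·48.98)²) = √(2.094272 + 209.910373) = 14.5604 km
3: √((-0.0872·111.32)² + (0.3055·48.98)²) = √(94.227868 + 223.903040) = 17.8362 km
4: √((0.0956·111.32)² + (0.2166·48.98)²) = √(113.256251 + 112.552324) = 15.0269 km
5: √((-0.0231·111.32)² + (0.2313·48.98)²) = √(6.612571 + 128.347918) = 11.6172 km
6: √((0.0336·111.32)² + (0.1245·48.98)²) = √(13.990233 + 37.185726) = 7.1537 km
7: √((-0.0452·111.32)² + (-0.0764·48.98)²) = √(25.317643 + 14.003103) = 6.2706 km
8: √((0.0632·111.32)² + (-0.0032·48.98)²) = √(49.497191 + 0.024566) = 7.0372 km
9: √((0.0243·111.32)² + (0.1035·48.98)²) = √(7.317436 + 25.699121) = 5.7460 km
10: √((0.2434·111.32)² + (-0.1689·48.98)²) = √(734.154632 + 68.437929) = 28.3301 km
11: √((-0.0577·111.32)² + (0.0692·48.98)²) = √(41.257036 + 11.488141) = 7.2626 km
Threshold 4.5 km: none within range.

none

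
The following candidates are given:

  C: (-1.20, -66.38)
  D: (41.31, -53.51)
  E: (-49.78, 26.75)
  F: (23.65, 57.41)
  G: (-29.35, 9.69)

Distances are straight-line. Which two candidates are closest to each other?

Pairwise distances:
C–D: √((42.51)² + (12.87)²) = √(1807.1001 + 165.6369) = 44.42
C–E: √((-48.58)² + (93.13)²) = √(2360.0164 + 8673.1969) = 105.04
C–F: √((24.85)² + (123.79)²) = √(617.5225 + 15323.9641) = 126.26
C–G: √((-28.15)² + (76.07)²) = √(792.4225 + 5786.6449) = 81.11
D–E: √((-91.09)² + (80.26)²) = √(8297.3881 + 6441.6676) = 121.40
D–F: √((-17.66)² + (110.92)²) = √(311.8756 + 12303.2464) = 112.32
D–G: √((-70.66)² + (63.20)²) = √(4992.8356 + 3994.2400) = 94.80
E–F: √((73.43)² + (30.66)²) = √(5391.9649 + 940.0356) = 79.57
E–G: √((20.43)² + (-17.06)²) = √(417.3849 + 291.0436) = 26.62
F–G: √((-53.00)² + (-47.72)²) = √(2809.0000 + 2277.1984) = 71.32
Closest pair: E–G at 26.62.

E and G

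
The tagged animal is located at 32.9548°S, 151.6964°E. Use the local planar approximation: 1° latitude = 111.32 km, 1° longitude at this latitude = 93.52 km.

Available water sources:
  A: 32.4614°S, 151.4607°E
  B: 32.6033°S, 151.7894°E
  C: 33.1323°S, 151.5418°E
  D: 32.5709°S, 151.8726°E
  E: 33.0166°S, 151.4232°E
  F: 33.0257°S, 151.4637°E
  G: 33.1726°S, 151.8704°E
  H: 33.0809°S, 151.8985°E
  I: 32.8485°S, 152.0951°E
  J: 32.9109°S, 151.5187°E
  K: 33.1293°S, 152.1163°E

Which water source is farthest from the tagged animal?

A

Distances from 32.9548°S, 151.6964°E:
A: 59.1833 km
B: 40.0839 km
C: 24.4841 km
D: 45.8026 km
E: 26.4597 km
F: 23.1491 km
G: 29.2000 km
H: 23.5430 km
I: 39.1191 km
J: 17.3222 km
K: 43.8110 km
Maximum: A at 59.1833 km.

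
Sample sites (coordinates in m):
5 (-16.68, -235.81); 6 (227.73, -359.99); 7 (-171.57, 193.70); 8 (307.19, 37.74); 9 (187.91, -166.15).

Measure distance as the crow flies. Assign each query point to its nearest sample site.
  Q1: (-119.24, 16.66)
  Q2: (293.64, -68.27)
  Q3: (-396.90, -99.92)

Q1 at (-119.24, 16.66):
  5: √((102.56)² + (-252.47)²) = √(10518.5536 + 63741.1009) = 272.51 m
  6: √((346.97)² + (-376.65)²) = √(120388.1809 + 141865.2225) = 512.11 m
  7: √((-52.33)² + (177.04)²) = √(2738.4289 + 31343.1616) = 184.61 m
  8: √((426.43)² + (21.08)²) = √(181842.5449 + 444.3664) = 426.95 m
  9: √((307.15)² + (-182.81)²) = √(94341.1225 + 33419.4961) = 357.44 m
  → nearest: 7 (184.61 m)
Q2 at (293.64, -68.27):
  5: √((-310.32)² + (-167.54)²) = √(96298.5024 + 28069.6516) = 352.66 m
  6: √((-65.91)² + (-291.72)²) = √(4344.1281 + 85100.5584) = 299.07 m
  7: √((-465.21)² + (261.97)²) = √(216420.3441 + 68628.2809) = 533.90 m
  8: √((13.55)² + (106.01)²) = √(183.6025 + 11238.1201) = 106.87 m
  9: √((-105.73)² + (-97.88)²) = √(11178.8329 + 9580.4944) = 144.08 m
  → nearest: 8 (106.87 m)
Q3 at (-396.90, -99.92):
  5: √((380.22)² + (-135.89)²) = √(144567.2484 + 18466.0921) = 403.77 m
  6: √((624.63)² + (-260.07)²) = √(390162.6369 + 67636.4049) = 676.61 m
  7: √((225.33)² + (293.62)²) = √(50773.6089 + 86212.7044) = 370.12 m
  8: √((704.09)² + (137.66)²) = √(495742.7281 + 18950.2756) = 717.42 m
  9: √((584.81)² + (-66.23)²) = √(342002.7361 + 4386.4129) = 588.55 m
  → nearest: 7 (370.12 m)

Q1→7; Q2→8; Q3→7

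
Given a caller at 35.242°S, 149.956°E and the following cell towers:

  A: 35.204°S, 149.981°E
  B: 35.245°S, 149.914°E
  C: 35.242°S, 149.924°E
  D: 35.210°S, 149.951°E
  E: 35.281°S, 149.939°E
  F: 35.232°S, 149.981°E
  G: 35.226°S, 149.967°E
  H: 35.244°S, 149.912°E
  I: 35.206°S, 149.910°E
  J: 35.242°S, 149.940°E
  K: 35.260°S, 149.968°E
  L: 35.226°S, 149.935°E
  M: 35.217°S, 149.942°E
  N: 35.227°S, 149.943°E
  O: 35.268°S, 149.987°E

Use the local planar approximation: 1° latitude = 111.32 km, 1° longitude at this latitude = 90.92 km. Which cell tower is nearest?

Distances from 35.242°S, 149.956°E:
A: 4.802 km
B: 3.833 km
C: 2.909 km
D: 3.591 km
E: 4.608 km
F: 2.531 km
G: 2.043 km
H: 4.007 km
I: 5.792 km
J: 1.455 km
K: 2.282 km
L: 2.611 km
M: 3.060 km
N: 2.046 km
O: 4.040 km
Minimum: J at 1.455 km.

J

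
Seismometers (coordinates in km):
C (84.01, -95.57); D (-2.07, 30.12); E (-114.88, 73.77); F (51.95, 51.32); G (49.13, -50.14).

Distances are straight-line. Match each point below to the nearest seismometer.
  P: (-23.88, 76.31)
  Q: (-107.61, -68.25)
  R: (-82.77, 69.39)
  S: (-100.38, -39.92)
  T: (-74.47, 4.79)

P→D; Q→E; R→E; S→E; T→D

P at (-23.88, 76.31):
  C: √((107.89)² + (-171.88)²) = √(11640.2521 + 29542.7344) = 202.94 km
  D: √((21.81)² + (-46.19)²) = √(475.6761 + 2133.5161) = 51.08 km
  E: √((-91.00)² + (-2.54)²) = √(8281.0000 + 6.4516) = 91.04 km
  F: √((75.83)² + (-24.99)²) = √(5750.1889 + 624.5001) = 79.84 km
  G: √((73.01)² + (-126.45)²) = √(5330.4601 + 15989.6025) = 146.01 km
  → nearest: D (51.08 km)
Q at (-107.61, -68.25):
  C: √((191.62)² + (-27.32)²) = √(36718.2244 + 746.3824) = 193.56 km
  D: √((105.54)² + (98.37)²) = √(11138.6916 + 9676.6569) = 144.28 km
  E: √((-7.27)² + (142.02)²) = √(52.8529 + 20169.6804) = 142.21 km
  F: √((159.56)² + (119.57)²) = √(25459.3936 + 14296.9849) = 199.39 km
  G: √((156.74)² + (18.11)²) = √(24567.4276 + 327.9721) = 157.78 km
  → nearest: E (142.21 km)
R at (-82.77, 69.39):
  C: √((166.78)² + (-164.96)²) = √(27815.5684 + 27211.8016) = 234.58 km
  D: √((80.70)² + (-39.27)²) = √(6512.4900 + 1542.1329) = 89.75 km
  E: √((-32.11)² + (4.38)²) = √(1031.0521 + 19.1844) = 32.41 km
  F: √((134.72)² + (-18.07)²) = √(18149.4784 + 326.5249) = 135.93 km
  G: √((131.90)² + (-119.53)²) = √(17397.6100 + 14287.4209) = 178.00 km
  → nearest: E (32.41 km)
S at (-100.38, -39.92):
  C: √((184.39)² + (-55.65)²) = √(33999.6721 + 3096.9225) = 192.60 km
  D: √((98.31)² + (70.04)²) = √(9664.8561 + 4905.6016) = 120.71 km
  E: √((-14.50)² + (113.69)²) = √(210.2500 + 12925.4161) = 114.61 km
  F: √((152.33)² + (91.24)²) = √(23204.4289 + 8324.7376) = 177.56 km
  G: √((149.51)² + (-10.22)²) = √(22353.2401 + 104.4484) = 149.86 km
  → nearest: E (114.61 km)
T at (-74.47, 4.79):
  C: √((158.48)² + (-100.36)²) = √(25115.9104 + 10072.1296) = 187.58 km
  D: √((72.40)² + (25.33)²) = √(5241.7600 + 641.6089) = 76.70 km
  E: √((-40.41)² + (68.98)²) = √(1632.9681 + 4758.2404) = 79.95 km
  F: √((126.42)² + (46.53)²) = √(15982.0164 + 2165.0409) = 134.71 km
  G: √((123.60)² + (-54.93)²) = √(15276.9600 + 3017.3049) = 135.26 km
  → nearest: D (76.70 km)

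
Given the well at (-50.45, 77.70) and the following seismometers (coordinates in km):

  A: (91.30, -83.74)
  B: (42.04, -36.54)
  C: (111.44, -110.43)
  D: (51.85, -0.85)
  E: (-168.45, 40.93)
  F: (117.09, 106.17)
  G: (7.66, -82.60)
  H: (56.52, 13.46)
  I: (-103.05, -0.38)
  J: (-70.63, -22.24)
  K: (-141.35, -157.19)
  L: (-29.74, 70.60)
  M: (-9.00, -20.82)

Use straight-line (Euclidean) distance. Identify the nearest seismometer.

L

Distances from (-50.45, 77.70):
A: √((141.75)² + (-161.44)²) = √(20093.0625 + 26062.8736) = 214.84 km
B: √((92.49)² + (-114.24)²) = √(8554.4001 + 13050.7776) = 146.99 km
C: √((161.89)² + (-188.13)²) = √(26208.3721 + 35392.8969) = 248.20 km
D: √((102.30)² + (-78.55)²) = √(10465.2900 + 6170.1025) = 128.98 km
E: √((-118.00)² + (-36.77)²) = √(13924.0000 + 1352.0329) = 123.60 km
F: √((167.54)² + (28.47)²) = √(28069.6516 + 810.5409) = 169.94 km
G: √((58.11)² + (-160.30)²) = √(3376.7721 + 25696.0900) = 170.51 km
H: √((106.97)² + (-64.24)²) = √(11442.5809 + 4126.7776) = 124.78 km
I: √((-52.60)² + (-78.08)²) = √(2766.7600 + 6096.4864) = 94.14 km
J: √((-20.18)² + (-99.94)²) = √(407.2324 + 9988.0036) = 101.96 km
K: √((-90.90)² + (-234.89)²) = √(8262.8100 + 55173.3121) = 251.87 km
L: √((20.71)² + (-7.10)²) = √(428.9041 + 50.4100) = 21.89 km
M: √((41.45)² + (-98.52)²) = √(1718.1025 + 9706.1904) = 106.88 km
Minimum: L at 21.89 km.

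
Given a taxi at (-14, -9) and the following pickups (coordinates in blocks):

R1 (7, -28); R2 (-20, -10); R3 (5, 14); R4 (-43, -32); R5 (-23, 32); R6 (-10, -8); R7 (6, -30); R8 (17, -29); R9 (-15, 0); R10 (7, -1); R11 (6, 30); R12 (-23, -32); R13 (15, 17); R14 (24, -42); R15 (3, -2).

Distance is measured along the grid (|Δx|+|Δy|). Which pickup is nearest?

Distances from (-14, -9):
R1: |21| + |-19| = 21 + 19 = 40 blocks
R2: |-6| + |-1| = 6 + 1 = 7 blocks
R3: |19| + |23| = 19 + 23 = 42 blocks
R4: |-29| + |-23| = 29 + 23 = 52 blocks
R5: |-9| + |41| = 9 + 41 = 50 blocks
R6: |4| + |1| = 4 + 1 = 5 blocks
R7: |20| + |-21| = 20 + 21 = 41 blocks
R8: |31| + |-20| = 31 + 20 = 51 blocks
R9: |-1| + |9| = 1 + 9 = 10 blocks
R10: |21| + |8| = 21 + 8 = 29 blocks
R11: |20| + |39| = 20 + 39 = 59 blocks
R12: |-9| + |-23| = 9 + 23 = 32 blocks
R13: |29| + |26| = 29 + 26 = 55 blocks
R14: |38| + |-33| = 38 + 33 = 71 blocks
R15: |17| + |7| = 17 + 7 = 24 blocks
Minimum: R6 at 5 blocks.

R6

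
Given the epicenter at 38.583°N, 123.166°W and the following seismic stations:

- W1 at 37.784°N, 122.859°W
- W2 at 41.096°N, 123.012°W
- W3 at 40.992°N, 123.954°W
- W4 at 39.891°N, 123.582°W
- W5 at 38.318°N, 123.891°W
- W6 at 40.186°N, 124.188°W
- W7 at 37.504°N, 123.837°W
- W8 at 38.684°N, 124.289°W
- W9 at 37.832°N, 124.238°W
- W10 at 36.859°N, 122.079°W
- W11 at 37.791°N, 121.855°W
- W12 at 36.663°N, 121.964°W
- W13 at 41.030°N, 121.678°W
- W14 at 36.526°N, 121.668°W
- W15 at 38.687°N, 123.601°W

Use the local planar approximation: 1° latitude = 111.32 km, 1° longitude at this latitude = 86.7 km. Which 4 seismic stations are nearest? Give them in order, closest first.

W15, W5, W1, W8

Distances from 38.583°N, 123.166°W:
W1: √((-0.799·111.32)² + (0.307·86.7)²) = √(7911.15610 + 708.45937) = 92.842 km
W2: √((2.513·111.32)² + (0.154·86.7)²) = √(78258.47353 + 178.27056) = 280.066 km
W3: √((2.409·111.32)² + (-0.788·86.7)²) = √(71915.08454 + 4667.56774) = 276.736 km
W4: √((1.308·111.32)² + (-0.416·86.7)²) = √(21201.27032 + 1300.84292) = 150.007 km
W5: √((-0.265·111.32)² + (-0.725·86.7)²) = √(870.23820 + 3951.06531) = 69.436 km
W6: √((1.603·111.32)² + (-1.022·86.7)²) = √(31842.96064 + 7851.27133) = 199.234 km
W7: √((-1.079·111.32)² + (-0.671·86.7)²) = √(14427.44026 + 3384.41207) = 133.461 km
W8: √((0.101·111.32)² + (-1.123·86.7)²) = √(126.41224 + 9479.76797) = 98.011 km
W9: √((-0.751·111.32)² + (-1.072·86.7)²) = √(6989.18071 + 8638.28972) = 125.010 km
W10: √((-1.724·111.32)² + (1.087·86.7)²) = √(36831.62823 + 8881.72420) = 213.807 km
W11: √((-0.792·111.32)² + (1.311·86.7)²) = √(7773.14481 + 12919.43670) = 143.849 km
W12: √((-1.920·111.32)² + (1.202·86.7)²) = √(45682.39374 + 10860.43274) = 237.787 km
W13: √((2.447·111.32)² + (1.488·86.7)²) = √(74201.78179 + 16643.47689) = 301.405 km
W14: √((-2.057·111.32)² + (1.498·86.7)²) = √(52434.24014 + 16867.93123) = 263.253 km
W15: √((0.104·111.32)² + (-0.435·86.7)²) = √(134.03341 + 1422.38351) = 39.451 km
Sorted: W15 (39.451 km) < W5 (69.436 km) < W1 (92.842 km) < W8 (98.011 km) < W9 (125.010 km) < W7 (133.461 km) < …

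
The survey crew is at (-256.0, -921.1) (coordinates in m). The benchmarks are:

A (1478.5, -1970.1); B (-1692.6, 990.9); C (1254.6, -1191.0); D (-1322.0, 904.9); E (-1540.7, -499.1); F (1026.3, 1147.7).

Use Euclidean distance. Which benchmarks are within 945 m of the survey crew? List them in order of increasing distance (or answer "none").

none

Distances from (-256.0, -921.1):
A: √((1734.5)² + (-1049.0)²) = √(3008490.250 + 1100401.000) = 2027.0 m
B: √((-1436.6)² + (1912.0)²) = √(2063819.560 + 3655744.000) = 2391.6 m
C: √((1510.6)² + (-269.9)²) = √(2281912.360 + 72846.010) = 1534.5 m
D: √((-1066.0)² + (1826.0)²) = √(1136356.000 + 3334276.000) = 2114.4 m
E: √((-1284.7)² + (422.0)²) = √(1650454.090 + 178084.000) = 1352.2 m
F: √((1282.3)² + (2068.8)²) = √(1644293.290 + 4279933.440) = 2434.0 m
Threshold 945 m: none within range.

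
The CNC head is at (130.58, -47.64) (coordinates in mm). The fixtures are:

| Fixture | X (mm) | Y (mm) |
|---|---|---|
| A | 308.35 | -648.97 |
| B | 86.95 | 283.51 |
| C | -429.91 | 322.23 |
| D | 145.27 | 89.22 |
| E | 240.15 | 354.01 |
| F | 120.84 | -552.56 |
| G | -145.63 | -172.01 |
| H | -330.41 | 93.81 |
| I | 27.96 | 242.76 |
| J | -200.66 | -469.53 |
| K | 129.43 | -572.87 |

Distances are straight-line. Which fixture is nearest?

Distances from (130.58, -47.64):
A: √((177.77)² + (-601.33)²) = √(31602.1729 + 361597.7689) = 627.06 mm
B: √((-43.63)² + (331.15)²) = √(1903.5769 + 109660.3225) = 334.01 mm
C: √((-560.49)² + (369.87)²) = √(314149.0401 + 136803.8169) = 671.53 mm
D: √((14.69)² + (136.86)²) = √(215.7961 + 18730.6596) = 137.65 mm
E: √((109.57)² + (401.65)²) = √(12005.5849 + 161322.7225) = 416.33 mm
F: √((-9.74)² + (-504.92)²) = √(94.8676 + 254944.2064) = 505.01 mm
G: √((-276.21)² + (-124.37)²) = √(76291.9641 + 15467.8969) = 302.92 mm
H: √((-460.99)² + (141.45)²) = √(212511.7801 + 20008.1025) = 482.20 mm
I: √((-102.62)² + (290.40)²) = √(10530.8644 + 84332.1600) = 308.00 mm
J: √((-331.24)² + (-421.89)²) = √(109719.9376 + 177991.1721) = 536.39 mm
K: √((-1.15)² + (-525.23)²) = √(1.3225 + 275866.5529) = 525.23 mm
Minimum: D at 137.65 mm.

D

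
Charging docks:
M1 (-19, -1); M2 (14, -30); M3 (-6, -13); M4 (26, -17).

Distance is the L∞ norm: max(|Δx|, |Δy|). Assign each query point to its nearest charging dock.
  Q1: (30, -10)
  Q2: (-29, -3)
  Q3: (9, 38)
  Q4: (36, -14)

Q1 at (30, -10):
  M1: max(|-49|, |9|) = 49
  M2: max(|-16|, |-20|) = 20
  M3: max(|-36|, |-3|) = 36
  M4: max(|-4|, |-7|) = 7
  → nearest: M4 (7)
Q2 at (-29, -3):
  M1: max(|10|, |2|) = 10
  M2: max(|43|, |-27|) = 43
  M3: max(|23|, |-10|) = 23
  M4: max(|55|, |-14|) = 55
  → nearest: M1 (10)
Q3 at (9, 38):
  M1: max(|-28|, |-39|) = 39
  M2: max(|5|, |-68|) = 68
  M3: max(|-15|, |-51|) = 51
  M4: max(|17|, |-55|) = 55
  → nearest: M1 (39)
Q4 at (36, -14):
  M1: max(|-55|, |13|) = 55
  M2: max(|-22|, |-16|) = 22
  M3: max(|-42|, |1|) = 42
  M4: max(|-10|, |-3|) = 10
  → nearest: M4 (10)

Q1→M4; Q2→M1; Q3→M1; Q4→M4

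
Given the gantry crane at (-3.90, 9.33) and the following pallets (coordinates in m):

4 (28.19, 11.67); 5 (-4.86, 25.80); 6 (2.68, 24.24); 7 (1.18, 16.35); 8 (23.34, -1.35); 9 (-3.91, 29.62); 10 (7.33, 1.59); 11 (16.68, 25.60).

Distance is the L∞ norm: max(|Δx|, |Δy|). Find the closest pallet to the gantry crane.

7

Distances from (-3.90, 9.33):
4: 32.09 m
5: 16.47 m
6: 14.91 m
7: 7.02 m
8: 27.24 m
9: 20.29 m
10: 11.23 m
11: 20.58 m
Minimum: 7 at 7.02 m.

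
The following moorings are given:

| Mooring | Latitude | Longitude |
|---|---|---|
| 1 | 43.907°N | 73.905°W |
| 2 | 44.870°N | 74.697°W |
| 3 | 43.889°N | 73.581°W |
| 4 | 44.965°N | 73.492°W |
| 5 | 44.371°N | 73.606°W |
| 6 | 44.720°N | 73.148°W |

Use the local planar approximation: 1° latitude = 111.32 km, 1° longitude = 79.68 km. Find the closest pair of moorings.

Pairwise distances:
1–2: √((0.963·111.32)² + (-0.792·79.68)²) = √(11492.08871 + 3982.43792) = 124.397 km
1–3: √((-0.018·111.32)² + (0.324·79.68)²) = √(4.01505 + 666.48238) = 25.894 km
1–4: √((1.058·111.32)² + (0.413·79.68)²) = √(13871.31809 + 1082.92593) = 122.288 km
1–5: √((0.464·111.32)² + (0.299·79.68)²) = √(2667.97869 + 567.59822) = 56.882 km
1–6: √((0.813·111.32)² + (0.757·79.68)²) = √(8190.82197 + 3638.23217) = 108.761 km
2–3: √((-0.981·111.32)² + (1.116·79.68)²) = √(11925.71455 + 7907.27859) = 140.830 km
2–4: √((0.095·111.32)² + (1.205·79.68)²) = √(111.83909 + 9218.76501) = 96.595 km
2–5: √((-0.499·111.32)² + (1.091·79.68)²) = √(3085.65585 + 7556.97790) = 103.163 km
2–6: √((-0.150·111.32)² + (1.549·79.68)²) = √(278.82320 + 15233.56277) = 124.549 km
3–4: √((1.076·111.32)² + (0.089·79.68)²) = √(14347.32506 + 50.28966) = 119.990 km
3–5: √((0.482·111.32)² + (-0.025·79.68)²) = √(2878.99209 + 3.96806) = 53.693 km
3–6: √((0.831·111.32)² + (0.433·79.68)²) = √(8557.53025 + 1190.34936) = 98.731 km
4–5: √((-0.594·111.32)² + (-0.114·79.68)²) = √(4372.39396 + 82.51034) = 66.745 km
4–6: √((-0.245·111.32)² + (0.344·79.68)²) = √(743.83835 + 751.30371) = 38.667 km
5–6: √((0.349·111.32)² + (0.458·79.68)²) = √(1509.37534 + 1331.77116) = 53.302 km
Closest pair: 1–3 at 25.894 km.

1 and 3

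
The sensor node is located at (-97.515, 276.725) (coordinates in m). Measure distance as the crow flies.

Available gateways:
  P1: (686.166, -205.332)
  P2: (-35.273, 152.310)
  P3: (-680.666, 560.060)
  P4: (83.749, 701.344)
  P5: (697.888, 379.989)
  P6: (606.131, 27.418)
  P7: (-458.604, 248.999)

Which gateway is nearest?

P2

Distances from (-97.515, 276.725):
P1: √((783.681)² + (-482.057)²) = √(614155.90976 + 232378.95125) = 920.073 m
P2: √((62.242)² + (-124.415)²) = √(3874.06656 + 15479.09223) = 139.116 m
P3: √((-583.151)² + (283.335)²) = √(340065.08880 + 80278.72222) = 648.339 m
P4: √((181.264)² + (424.619)²) = √(32856.63770 + 180301.29516) = 461.690 m
P5: √((795.403)² + (103.264)²) = √(632665.93241 + 10663.45370) = 802.078 m
P6: √((703.646)² + (-249.307)²) = √(495117.69332 + 62153.98025) = 746.506 m
P7: √((-361.089)² + (-27.726)²) = √(130385.26592 + 768.73108) = 362.152 m
Minimum: P2 at 139.116 m.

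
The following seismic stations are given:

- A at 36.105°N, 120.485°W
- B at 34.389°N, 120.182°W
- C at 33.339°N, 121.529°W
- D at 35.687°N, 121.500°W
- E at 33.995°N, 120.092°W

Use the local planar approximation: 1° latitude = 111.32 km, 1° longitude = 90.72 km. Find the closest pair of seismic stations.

Pairwise distances:
A–B: √((-1.716·111.32)² + (0.303·90.72)²) = √(36490.59647 + 755.59894) = 192.993 km
A–C: √((-2.766·111.32)² + (-1.044·90.72)²) = √(94809.25782 + 8970.30233) = 322.148 km
A–D: √((-0.418·111.32)² + (-1.015·90.72)²) = √(2165.20469 + 8478.87373) = 103.170 km
A–E: √((-2.110·111.32)² + (0.393·90.72)²) = √(55171.05718 + 1271.13356) = 237.576 km
B–C: √((-1.050·111.32)² + (-1.347·90.72)²) = √(13662.33700 + 14932.80090) = 169.101 km
B–D: √((1.298·111.32)² + (-1.318·90.72)²) = √(20878.33108 + 14296.73620) = 187.550 km
B–E: √((-0.394·111.32)² + (0.090·90.72)²) = √(1923.70662 + 66.66396) = 44.614 km
C–D: √((2.348·111.32)² + (0.029·90.72)²) = √(68319.16983 + 6.92153) = 261.393 km
C–E: √((0.656·111.32)² + (1.437·90.72)²) = √(5332.78499 + 16994.93936) = 149.425 km
D–E: √((-1.692·111.32)² + (1.408·90.72)²) = √(35477.01836 + 16315.91344) = 227.581 km
Closest pair: B–E at 44.614 km.

B and E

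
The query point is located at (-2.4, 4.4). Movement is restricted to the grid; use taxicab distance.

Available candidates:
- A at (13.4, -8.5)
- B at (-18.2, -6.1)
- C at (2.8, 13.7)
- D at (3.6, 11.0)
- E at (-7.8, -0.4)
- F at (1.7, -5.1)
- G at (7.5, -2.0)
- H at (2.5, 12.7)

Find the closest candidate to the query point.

E

Distances from (-2.4, 4.4):
A: 28.7
B: 26.3
C: 14.5
D: 12.6
E: 10.2
F: 13.6
G: 16.3
H: 13.2
Minimum: E at 10.2.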